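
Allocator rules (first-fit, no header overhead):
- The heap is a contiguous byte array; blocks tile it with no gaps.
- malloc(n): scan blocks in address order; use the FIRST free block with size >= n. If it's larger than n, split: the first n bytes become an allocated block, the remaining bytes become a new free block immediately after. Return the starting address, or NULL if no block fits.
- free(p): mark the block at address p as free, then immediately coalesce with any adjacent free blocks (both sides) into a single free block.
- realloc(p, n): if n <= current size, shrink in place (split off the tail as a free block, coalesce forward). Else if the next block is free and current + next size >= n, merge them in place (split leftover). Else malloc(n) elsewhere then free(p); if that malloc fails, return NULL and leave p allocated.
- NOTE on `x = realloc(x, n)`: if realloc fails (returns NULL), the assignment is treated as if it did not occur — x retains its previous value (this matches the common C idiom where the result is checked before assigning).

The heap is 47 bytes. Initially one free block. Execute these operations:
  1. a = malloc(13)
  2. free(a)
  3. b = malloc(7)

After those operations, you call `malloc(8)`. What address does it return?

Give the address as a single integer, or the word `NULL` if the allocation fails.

Answer: 7

Derivation:
Op 1: a = malloc(13) -> a = 0; heap: [0-12 ALLOC][13-46 FREE]
Op 2: free(a) -> (freed a); heap: [0-46 FREE]
Op 3: b = malloc(7) -> b = 0; heap: [0-6 ALLOC][7-46 FREE]
malloc(8): first-fit scan over [0-6 ALLOC][7-46 FREE] -> 7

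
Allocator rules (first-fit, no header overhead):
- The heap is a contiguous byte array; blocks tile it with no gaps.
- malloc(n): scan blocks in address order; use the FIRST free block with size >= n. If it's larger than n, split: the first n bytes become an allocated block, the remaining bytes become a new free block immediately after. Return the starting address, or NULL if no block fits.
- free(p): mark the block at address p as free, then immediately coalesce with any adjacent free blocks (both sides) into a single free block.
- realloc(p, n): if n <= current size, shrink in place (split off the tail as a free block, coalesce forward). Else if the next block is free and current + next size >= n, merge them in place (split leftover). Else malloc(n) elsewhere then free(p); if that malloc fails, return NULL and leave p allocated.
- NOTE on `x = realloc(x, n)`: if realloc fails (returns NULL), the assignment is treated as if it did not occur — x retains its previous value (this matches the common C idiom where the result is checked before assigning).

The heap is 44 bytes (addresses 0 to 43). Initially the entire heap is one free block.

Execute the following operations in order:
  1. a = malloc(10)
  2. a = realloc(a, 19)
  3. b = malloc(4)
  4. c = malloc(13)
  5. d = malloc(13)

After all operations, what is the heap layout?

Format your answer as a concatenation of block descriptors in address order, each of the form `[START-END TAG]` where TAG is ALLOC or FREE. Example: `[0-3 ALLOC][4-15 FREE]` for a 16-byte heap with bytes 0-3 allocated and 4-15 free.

Op 1: a = malloc(10) -> a = 0; heap: [0-9 ALLOC][10-43 FREE]
Op 2: a = realloc(a, 19) -> a = 0; heap: [0-18 ALLOC][19-43 FREE]
Op 3: b = malloc(4) -> b = 19; heap: [0-18 ALLOC][19-22 ALLOC][23-43 FREE]
Op 4: c = malloc(13) -> c = 23; heap: [0-18 ALLOC][19-22 ALLOC][23-35 ALLOC][36-43 FREE]
Op 5: d = malloc(13) -> d = NULL; heap: [0-18 ALLOC][19-22 ALLOC][23-35 ALLOC][36-43 FREE]

Answer: [0-18 ALLOC][19-22 ALLOC][23-35 ALLOC][36-43 FREE]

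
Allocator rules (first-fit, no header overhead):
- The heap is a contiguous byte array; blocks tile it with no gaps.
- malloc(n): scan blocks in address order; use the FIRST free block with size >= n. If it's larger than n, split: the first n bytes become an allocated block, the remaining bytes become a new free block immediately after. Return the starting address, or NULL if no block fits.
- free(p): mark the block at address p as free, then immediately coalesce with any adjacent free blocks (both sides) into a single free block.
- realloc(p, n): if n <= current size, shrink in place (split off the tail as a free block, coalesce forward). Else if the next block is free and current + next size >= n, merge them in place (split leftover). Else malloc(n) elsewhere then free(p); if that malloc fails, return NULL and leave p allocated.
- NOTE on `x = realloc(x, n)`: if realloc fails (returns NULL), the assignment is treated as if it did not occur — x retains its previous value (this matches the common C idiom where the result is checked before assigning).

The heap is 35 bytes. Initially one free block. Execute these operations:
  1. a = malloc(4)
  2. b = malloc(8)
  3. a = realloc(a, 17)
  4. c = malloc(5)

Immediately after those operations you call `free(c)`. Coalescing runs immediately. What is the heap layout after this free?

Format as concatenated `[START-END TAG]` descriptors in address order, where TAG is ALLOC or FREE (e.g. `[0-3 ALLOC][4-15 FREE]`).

Op 1: a = malloc(4) -> a = 0; heap: [0-3 ALLOC][4-34 FREE]
Op 2: b = malloc(8) -> b = 4; heap: [0-3 ALLOC][4-11 ALLOC][12-34 FREE]
Op 3: a = realloc(a, 17) -> a = 12; heap: [0-3 FREE][4-11 ALLOC][12-28 ALLOC][29-34 FREE]
Op 4: c = malloc(5) -> c = 29; heap: [0-3 FREE][4-11 ALLOC][12-28 ALLOC][29-33 ALLOC][34-34 FREE]
free(c): c = 29 -> block [29-33 ALLOC]; mark free, coalesce with adjacent free neighbors -> [0-3 FREE][4-11 ALLOC][12-28 ALLOC][29-34 FREE]

Answer: [0-3 FREE][4-11 ALLOC][12-28 ALLOC][29-34 FREE]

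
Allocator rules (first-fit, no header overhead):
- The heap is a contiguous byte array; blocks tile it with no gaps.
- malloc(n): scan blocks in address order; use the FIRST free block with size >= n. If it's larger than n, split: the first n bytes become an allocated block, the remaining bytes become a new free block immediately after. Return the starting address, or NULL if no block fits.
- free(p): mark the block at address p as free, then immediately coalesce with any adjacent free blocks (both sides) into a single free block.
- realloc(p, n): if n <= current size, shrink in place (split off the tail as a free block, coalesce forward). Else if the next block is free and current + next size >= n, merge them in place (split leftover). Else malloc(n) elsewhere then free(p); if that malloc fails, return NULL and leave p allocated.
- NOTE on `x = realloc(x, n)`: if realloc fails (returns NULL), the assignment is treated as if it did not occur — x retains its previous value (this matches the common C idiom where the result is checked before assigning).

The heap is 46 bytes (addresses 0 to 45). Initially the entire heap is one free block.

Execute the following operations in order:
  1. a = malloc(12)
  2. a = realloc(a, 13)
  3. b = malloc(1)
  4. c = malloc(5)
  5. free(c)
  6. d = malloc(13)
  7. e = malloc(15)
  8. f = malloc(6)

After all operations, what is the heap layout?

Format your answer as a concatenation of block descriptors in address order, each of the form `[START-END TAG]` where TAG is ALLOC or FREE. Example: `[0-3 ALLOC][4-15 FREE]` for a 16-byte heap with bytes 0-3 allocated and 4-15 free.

Answer: [0-12 ALLOC][13-13 ALLOC][14-26 ALLOC][27-41 ALLOC][42-45 FREE]

Derivation:
Op 1: a = malloc(12) -> a = 0; heap: [0-11 ALLOC][12-45 FREE]
Op 2: a = realloc(a, 13) -> a = 0; heap: [0-12 ALLOC][13-45 FREE]
Op 3: b = malloc(1) -> b = 13; heap: [0-12 ALLOC][13-13 ALLOC][14-45 FREE]
Op 4: c = malloc(5) -> c = 14; heap: [0-12 ALLOC][13-13 ALLOC][14-18 ALLOC][19-45 FREE]
Op 5: free(c) -> (freed c); heap: [0-12 ALLOC][13-13 ALLOC][14-45 FREE]
Op 6: d = malloc(13) -> d = 14; heap: [0-12 ALLOC][13-13 ALLOC][14-26 ALLOC][27-45 FREE]
Op 7: e = malloc(15) -> e = 27; heap: [0-12 ALLOC][13-13 ALLOC][14-26 ALLOC][27-41 ALLOC][42-45 FREE]
Op 8: f = malloc(6) -> f = NULL; heap: [0-12 ALLOC][13-13 ALLOC][14-26 ALLOC][27-41 ALLOC][42-45 FREE]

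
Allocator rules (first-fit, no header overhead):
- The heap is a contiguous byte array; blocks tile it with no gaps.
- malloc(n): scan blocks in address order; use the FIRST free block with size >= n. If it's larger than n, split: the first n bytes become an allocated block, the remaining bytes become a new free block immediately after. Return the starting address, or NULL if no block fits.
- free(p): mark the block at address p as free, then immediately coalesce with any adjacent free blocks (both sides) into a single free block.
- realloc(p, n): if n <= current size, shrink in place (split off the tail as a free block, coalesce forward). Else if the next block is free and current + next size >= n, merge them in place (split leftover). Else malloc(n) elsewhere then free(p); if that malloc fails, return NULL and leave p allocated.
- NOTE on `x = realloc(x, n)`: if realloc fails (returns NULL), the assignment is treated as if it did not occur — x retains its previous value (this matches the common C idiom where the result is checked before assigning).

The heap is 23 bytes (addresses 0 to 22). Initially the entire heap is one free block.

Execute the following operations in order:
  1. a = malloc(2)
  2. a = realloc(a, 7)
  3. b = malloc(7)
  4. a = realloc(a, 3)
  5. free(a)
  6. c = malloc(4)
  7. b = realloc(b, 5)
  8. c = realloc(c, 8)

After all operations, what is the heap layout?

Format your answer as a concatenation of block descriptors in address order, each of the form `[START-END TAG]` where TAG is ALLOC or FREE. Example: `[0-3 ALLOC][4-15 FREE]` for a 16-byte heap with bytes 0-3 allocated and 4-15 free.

Op 1: a = malloc(2) -> a = 0; heap: [0-1 ALLOC][2-22 FREE]
Op 2: a = realloc(a, 7) -> a = 0; heap: [0-6 ALLOC][7-22 FREE]
Op 3: b = malloc(7) -> b = 7; heap: [0-6 ALLOC][7-13 ALLOC][14-22 FREE]
Op 4: a = realloc(a, 3) -> a = 0; heap: [0-2 ALLOC][3-6 FREE][7-13 ALLOC][14-22 FREE]
Op 5: free(a) -> (freed a); heap: [0-6 FREE][7-13 ALLOC][14-22 FREE]
Op 6: c = malloc(4) -> c = 0; heap: [0-3 ALLOC][4-6 FREE][7-13 ALLOC][14-22 FREE]
Op 7: b = realloc(b, 5) -> b = 7; heap: [0-3 ALLOC][4-6 FREE][7-11 ALLOC][12-22 FREE]
Op 8: c = realloc(c, 8) -> c = 12; heap: [0-6 FREE][7-11 ALLOC][12-19 ALLOC][20-22 FREE]

Answer: [0-6 FREE][7-11 ALLOC][12-19 ALLOC][20-22 FREE]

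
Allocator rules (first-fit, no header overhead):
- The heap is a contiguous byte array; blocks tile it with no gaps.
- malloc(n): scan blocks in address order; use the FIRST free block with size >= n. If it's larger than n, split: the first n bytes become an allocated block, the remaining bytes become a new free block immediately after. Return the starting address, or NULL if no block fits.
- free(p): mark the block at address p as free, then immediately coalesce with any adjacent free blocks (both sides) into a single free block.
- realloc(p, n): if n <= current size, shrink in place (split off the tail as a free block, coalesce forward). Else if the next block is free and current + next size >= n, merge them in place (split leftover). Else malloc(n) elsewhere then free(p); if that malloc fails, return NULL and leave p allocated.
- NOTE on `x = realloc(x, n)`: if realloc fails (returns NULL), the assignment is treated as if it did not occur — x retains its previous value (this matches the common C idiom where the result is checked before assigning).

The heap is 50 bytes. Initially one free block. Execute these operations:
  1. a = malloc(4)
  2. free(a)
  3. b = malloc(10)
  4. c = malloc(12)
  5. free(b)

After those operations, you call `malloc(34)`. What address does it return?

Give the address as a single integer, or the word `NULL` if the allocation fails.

Op 1: a = malloc(4) -> a = 0; heap: [0-3 ALLOC][4-49 FREE]
Op 2: free(a) -> (freed a); heap: [0-49 FREE]
Op 3: b = malloc(10) -> b = 0; heap: [0-9 ALLOC][10-49 FREE]
Op 4: c = malloc(12) -> c = 10; heap: [0-9 ALLOC][10-21 ALLOC][22-49 FREE]
Op 5: free(b) -> (freed b); heap: [0-9 FREE][10-21 ALLOC][22-49 FREE]
malloc(34): first-fit scan over [0-9 FREE][10-21 ALLOC][22-49 FREE] -> NULL

Answer: NULL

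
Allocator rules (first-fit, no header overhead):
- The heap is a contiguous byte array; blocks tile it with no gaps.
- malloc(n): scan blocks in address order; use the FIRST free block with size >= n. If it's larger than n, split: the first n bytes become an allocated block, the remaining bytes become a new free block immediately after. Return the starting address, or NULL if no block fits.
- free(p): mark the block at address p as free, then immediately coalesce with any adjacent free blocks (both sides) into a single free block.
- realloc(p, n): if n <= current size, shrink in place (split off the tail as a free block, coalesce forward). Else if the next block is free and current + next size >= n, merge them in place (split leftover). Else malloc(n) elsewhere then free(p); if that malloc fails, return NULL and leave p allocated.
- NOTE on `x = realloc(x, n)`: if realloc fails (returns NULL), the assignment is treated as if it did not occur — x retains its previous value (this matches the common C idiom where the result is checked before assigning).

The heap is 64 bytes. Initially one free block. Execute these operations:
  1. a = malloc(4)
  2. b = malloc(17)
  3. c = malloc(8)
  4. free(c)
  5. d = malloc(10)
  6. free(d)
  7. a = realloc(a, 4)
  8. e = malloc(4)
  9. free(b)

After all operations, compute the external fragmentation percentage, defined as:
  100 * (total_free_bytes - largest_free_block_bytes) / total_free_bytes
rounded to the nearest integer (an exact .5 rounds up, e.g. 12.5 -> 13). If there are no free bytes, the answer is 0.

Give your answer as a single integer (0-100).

Answer: 30

Derivation:
Op 1: a = malloc(4) -> a = 0; heap: [0-3 ALLOC][4-63 FREE]
Op 2: b = malloc(17) -> b = 4; heap: [0-3 ALLOC][4-20 ALLOC][21-63 FREE]
Op 3: c = malloc(8) -> c = 21; heap: [0-3 ALLOC][4-20 ALLOC][21-28 ALLOC][29-63 FREE]
Op 4: free(c) -> (freed c); heap: [0-3 ALLOC][4-20 ALLOC][21-63 FREE]
Op 5: d = malloc(10) -> d = 21; heap: [0-3 ALLOC][4-20 ALLOC][21-30 ALLOC][31-63 FREE]
Op 6: free(d) -> (freed d); heap: [0-3 ALLOC][4-20 ALLOC][21-63 FREE]
Op 7: a = realloc(a, 4) -> a = 0; heap: [0-3 ALLOC][4-20 ALLOC][21-63 FREE]
Op 8: e = malloc(4) -> e = 21; heap: [0-3 ALLOC][4-20 ALLOC][21-24 ALLOC][25-63 FREE]
Op 9: free(b) -> (freed b); heap: [0-3 ALLOC][4-20 FREE][21-24 ALLOC][25-63 FREE]
Free blocks: [17 39] total_free=56 largest=39 -> 100*(56-39)/56 = 1700/56 ≈ 30.357 -> rounds to 30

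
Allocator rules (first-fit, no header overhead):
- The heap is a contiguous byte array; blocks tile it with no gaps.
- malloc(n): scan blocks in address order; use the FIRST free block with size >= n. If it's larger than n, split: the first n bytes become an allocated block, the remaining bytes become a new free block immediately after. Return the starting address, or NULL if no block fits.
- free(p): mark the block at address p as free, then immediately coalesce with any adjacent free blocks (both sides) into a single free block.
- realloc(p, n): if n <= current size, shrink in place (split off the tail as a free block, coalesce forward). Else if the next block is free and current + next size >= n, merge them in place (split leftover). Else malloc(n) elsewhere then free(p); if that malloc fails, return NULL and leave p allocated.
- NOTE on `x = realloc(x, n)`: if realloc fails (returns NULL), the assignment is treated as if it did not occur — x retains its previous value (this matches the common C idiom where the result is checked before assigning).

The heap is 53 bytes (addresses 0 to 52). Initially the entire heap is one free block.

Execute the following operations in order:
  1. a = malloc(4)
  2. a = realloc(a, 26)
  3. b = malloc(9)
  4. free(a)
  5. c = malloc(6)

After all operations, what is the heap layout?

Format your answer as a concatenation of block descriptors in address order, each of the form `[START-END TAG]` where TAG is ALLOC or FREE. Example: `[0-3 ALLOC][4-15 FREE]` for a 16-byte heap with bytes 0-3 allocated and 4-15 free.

Answer: [0-5 ALLOC][6-25 FREE][26-34 ALLOC][35-52 FREE]

Derivation:
Op 1: a = malloc(4) -> a = 0; heap: [0-3 ALLOC][4-52 FREE]
Op 2: a = realloc(a, 26) -> a = 0; heap: [0-25 ALLOC][26-52 FREE]
Op 3: b = malloc(9) -> b = 26; heap: [0-25 ALLOC][26-34 ALLOC][35-52 FREE]
Op 4: free(a) -> (freed a); heap: [0-25 FREE][26-34 ALLOC][35-52 FREE]
Op 5: c = malloc(6) -> c = 0; heap: [0-5 ALLOC][6-25 FREE][26-34 ALLOC][35-52 FREE]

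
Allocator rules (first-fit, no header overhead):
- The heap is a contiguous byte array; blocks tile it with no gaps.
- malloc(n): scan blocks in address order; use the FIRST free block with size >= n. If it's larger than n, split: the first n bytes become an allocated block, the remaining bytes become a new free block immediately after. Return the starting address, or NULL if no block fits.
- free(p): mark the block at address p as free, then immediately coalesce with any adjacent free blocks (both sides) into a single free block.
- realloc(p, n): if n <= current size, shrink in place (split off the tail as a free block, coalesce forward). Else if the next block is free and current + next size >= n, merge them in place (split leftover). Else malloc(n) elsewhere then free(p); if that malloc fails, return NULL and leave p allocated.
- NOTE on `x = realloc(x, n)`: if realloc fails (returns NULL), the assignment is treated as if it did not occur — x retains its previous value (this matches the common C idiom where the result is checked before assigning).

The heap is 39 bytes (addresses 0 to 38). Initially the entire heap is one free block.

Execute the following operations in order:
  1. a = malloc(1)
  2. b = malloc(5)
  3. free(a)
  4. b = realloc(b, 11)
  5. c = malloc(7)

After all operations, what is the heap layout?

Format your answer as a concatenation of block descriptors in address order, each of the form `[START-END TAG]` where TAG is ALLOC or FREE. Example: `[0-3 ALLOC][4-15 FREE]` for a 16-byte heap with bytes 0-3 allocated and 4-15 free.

Op 1: a = malloc(1) -> a = 0; heap: [0-0 ALLOC][1-38 FREE]
Op 2: b = malloc(5) -> b = 1; heap: [0-0 ALLOC][1-5 ALLOC][6-38 FREE]
Op 3: free(a) -> (freed a); heap: [0-0 FREE][1-5 ALLOC][6-38 FREE]
Op 4: b = realloc(b, 11) -> b = 1; heap: [0-0 FREE][1-11 ALLOC][12-38 FREE]
Op 5: c = malloc(7) -> c = 12; heap: [0-0 FREE][1-11 ALLOC][12-18 ALLOC][19-38 FREE]

Answer: [0-0 FREE][1-11 ALLOC][12-18 ALLOC][19-38 FREE]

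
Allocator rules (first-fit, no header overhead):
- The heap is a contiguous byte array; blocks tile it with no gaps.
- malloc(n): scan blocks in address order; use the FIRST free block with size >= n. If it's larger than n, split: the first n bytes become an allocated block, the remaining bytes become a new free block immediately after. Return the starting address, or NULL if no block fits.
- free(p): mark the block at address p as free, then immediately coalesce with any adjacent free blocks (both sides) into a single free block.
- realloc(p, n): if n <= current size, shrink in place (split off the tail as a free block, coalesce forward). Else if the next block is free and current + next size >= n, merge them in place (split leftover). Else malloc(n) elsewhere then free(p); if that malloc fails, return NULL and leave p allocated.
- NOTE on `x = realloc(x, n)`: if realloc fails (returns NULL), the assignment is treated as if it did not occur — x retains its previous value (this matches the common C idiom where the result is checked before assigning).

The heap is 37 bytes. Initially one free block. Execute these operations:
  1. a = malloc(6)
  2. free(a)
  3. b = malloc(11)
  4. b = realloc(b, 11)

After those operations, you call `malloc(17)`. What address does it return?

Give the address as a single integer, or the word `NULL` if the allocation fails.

Op 1: a = malloc(6) -> a = 0; heap: [0-5 ALLOC][6-36 FREE]
Op 2: free(a) -> (freed a); heap: [0-36 FREE]
Op 3: b = malloc(11) -> b = 0; heap: [0-10 ALLOC][11-36 FREE]
Op 4: b = realloc(b, 11) -> b = 0; heap: [0-10 ALLOC][11-36 FREE]
malloc(17): first-fit scan over [0-10 ALLOC][11-36 FREE] -> 11

Answer: 11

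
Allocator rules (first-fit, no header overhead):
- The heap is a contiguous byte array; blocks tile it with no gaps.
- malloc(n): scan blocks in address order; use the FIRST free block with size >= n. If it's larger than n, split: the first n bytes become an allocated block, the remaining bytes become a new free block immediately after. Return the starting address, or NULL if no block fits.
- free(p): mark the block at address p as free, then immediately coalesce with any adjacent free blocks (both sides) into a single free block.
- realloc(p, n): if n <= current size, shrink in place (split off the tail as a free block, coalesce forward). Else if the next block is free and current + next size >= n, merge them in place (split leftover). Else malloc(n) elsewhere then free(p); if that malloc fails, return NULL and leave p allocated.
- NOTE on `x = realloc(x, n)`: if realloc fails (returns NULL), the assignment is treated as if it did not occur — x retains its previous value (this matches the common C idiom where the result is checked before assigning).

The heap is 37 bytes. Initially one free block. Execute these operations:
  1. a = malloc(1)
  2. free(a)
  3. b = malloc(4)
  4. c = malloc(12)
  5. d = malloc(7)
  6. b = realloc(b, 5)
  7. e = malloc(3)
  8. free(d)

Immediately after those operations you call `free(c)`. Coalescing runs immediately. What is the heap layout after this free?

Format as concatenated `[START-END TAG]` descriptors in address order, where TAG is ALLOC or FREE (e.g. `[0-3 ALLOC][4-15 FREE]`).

Answer: [0-2 ALLOC][3-22 FREE][23-27 ALLOC][28-36 FREE]

Derivation:
Op 1: a = malloc(1) -> a = 0; heap: [0-0 ALLOC][1-36 FREE]
Op 2: free(a) -> (freed a); heap: [0-36 FREE]
Op 3: b = malloc(4) -> b = 0; heap: [0-3 ALLOC][4-36 FREE]
Op 4: c = malloc(12) -> c = 4; heap: [0-3 ALLOC][4-15 ALLOC][16-36 FREE]
Op 5: d = malloc(7) -> d = 16; heap: [0-3 ALLOC][4-15 ALLOC][16-22 ALLOC][23-36 FREE]
Op 6: b = realloc(b, 5) -> b = 23; heap: [0-3 FREE][4-15 ALLOC][16-22 ALLOC][23-27 ALLOC][28-36 FREE]
Op 7: e = malloc(3) -> e = 0; heap: [0-2 ALLOC][3-3 FREE][4-15 ALLOC][16-22 ALLOC][23-27 ALLOC][28-36 FREE]
Op 8: free(d) -> (freed d); heap: [0-2 ALLOC][3-3 FREE][4-15 ALLOC][16-22 FREE][23-27 ALLOC][28-36 FREE]
free(c): c = 4 -> block [4-15 ALLOC]; mark free, coalesce with adjacent free neighbors -> [0-2 ALLOC][3-22 FREE][23-27 ALLOC][28-36 FREE]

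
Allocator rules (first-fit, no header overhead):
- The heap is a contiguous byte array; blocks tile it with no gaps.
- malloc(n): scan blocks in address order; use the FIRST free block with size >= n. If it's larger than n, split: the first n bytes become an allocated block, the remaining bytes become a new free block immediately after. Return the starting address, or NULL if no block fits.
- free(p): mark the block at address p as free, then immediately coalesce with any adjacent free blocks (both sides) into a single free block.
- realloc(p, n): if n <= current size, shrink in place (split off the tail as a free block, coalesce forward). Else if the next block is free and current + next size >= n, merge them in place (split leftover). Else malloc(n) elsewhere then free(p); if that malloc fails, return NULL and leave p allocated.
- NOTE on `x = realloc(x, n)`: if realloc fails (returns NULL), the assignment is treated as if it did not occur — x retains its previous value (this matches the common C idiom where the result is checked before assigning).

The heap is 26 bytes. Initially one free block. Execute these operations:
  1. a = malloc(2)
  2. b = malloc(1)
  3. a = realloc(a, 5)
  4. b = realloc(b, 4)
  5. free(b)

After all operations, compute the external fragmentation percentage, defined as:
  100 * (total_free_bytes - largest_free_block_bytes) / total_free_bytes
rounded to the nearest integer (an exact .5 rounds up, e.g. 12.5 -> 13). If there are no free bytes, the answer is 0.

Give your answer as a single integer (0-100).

Op 1: a = malloc(2) -> a = 0; heap: [0-1 ALLOC][2-25 FREE]
Op 2: b = malloc(1) -> b = 2; heap: [0-1 ALLOC][2-2 ALLOC][3-25 FREE]
Op 3: a = realloc(a, 5) -> a = 3; heap: [0-1 FREE][2-2 ALLOC][3-7 ALLOC][8-25 FREE]
Op 4: b = realloc(b, 4) -> b = 8; heap: [0-2 FREE][3-7 ALLOC][8-11 ALLOC][12-25 FREE]
Op 5: free(b) -> (freed b); heap: [0-2 FREE][3-7 ALLOC][8-25 FREE]
Free blocks: [3 18] total_free=21 largest=18 -> 100*(21-18)/21 = 300/21 ≈ 14.286 -> rounds to 14

Answer: 14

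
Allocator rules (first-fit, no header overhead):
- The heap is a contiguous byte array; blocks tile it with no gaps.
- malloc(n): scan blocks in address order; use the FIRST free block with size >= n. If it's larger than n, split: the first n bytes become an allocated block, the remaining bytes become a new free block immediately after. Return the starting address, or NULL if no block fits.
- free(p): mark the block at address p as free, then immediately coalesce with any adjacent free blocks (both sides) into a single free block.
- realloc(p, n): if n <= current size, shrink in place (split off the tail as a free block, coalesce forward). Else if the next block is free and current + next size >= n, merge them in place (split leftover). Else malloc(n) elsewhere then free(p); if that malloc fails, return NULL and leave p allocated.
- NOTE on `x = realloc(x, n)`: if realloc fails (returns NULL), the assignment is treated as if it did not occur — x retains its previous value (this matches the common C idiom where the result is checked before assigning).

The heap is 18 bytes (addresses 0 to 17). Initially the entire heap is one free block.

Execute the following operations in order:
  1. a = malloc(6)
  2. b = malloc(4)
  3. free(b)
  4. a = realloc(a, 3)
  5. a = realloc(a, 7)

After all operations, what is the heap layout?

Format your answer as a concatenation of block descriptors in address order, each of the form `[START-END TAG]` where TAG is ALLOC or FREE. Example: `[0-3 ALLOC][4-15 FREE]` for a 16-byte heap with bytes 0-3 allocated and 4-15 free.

Answer: [0-6 ALLOC][7-17 FREE]

Derivation:
Op 1: a = malloc(6) -> a = 0; heap: [0-5 ALLOC][6-17 FREE]
Op 2: b = malloc(4) -> b = 6; heap: [0-5 ALLOC][6-9 ALLOC][10-17 FREE]
Op 3: free(b) -> (freed b); heap: [0-5 ALLOC][6-17 FREE]
Op 4: a = realloc(a, 3) -> a = 0; heap: [0-2 ALLOC][3-17 FREE]
Op 5: a = realloc(a, 7) -> a = 0; heap: [0-6 ALLOC][7-17 FREE]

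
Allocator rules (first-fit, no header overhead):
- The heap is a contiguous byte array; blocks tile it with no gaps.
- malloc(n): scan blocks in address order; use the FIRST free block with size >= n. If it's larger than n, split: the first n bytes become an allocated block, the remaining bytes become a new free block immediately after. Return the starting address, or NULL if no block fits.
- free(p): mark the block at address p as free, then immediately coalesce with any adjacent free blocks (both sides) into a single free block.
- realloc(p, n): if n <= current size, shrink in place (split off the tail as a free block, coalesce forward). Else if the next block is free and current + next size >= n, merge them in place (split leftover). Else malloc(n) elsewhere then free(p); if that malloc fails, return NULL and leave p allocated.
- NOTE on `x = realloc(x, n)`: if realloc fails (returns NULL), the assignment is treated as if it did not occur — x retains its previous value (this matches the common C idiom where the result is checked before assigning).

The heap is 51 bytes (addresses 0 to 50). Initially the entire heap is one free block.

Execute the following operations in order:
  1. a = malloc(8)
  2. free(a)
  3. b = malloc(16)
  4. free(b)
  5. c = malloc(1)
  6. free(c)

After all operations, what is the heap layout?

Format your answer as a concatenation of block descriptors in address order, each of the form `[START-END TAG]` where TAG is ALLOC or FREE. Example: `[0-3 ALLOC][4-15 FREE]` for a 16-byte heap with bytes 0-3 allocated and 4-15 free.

Answer: [0-50 FREE]

Derivation:
Op 1: a = malloc(8) -> a = 0; heap: [0-7 ALLOC][8-50 FREE]
Op 2: free(a) -> (freed a); heap: [0-50 FREE]
Op 3: b = malloc(16) -> b = 0; heap: [0-15 ALLOC][16-50 FREE]
Op 4: free(b) -> (freed b); heap: [0-50 FREE]
Op 5: c = malloc(1) -> c = 0; heap: [0-0 ALLOC][1-50 FREE]
Op 6: free(c) -> (freed c); heap: [0-50 FREE]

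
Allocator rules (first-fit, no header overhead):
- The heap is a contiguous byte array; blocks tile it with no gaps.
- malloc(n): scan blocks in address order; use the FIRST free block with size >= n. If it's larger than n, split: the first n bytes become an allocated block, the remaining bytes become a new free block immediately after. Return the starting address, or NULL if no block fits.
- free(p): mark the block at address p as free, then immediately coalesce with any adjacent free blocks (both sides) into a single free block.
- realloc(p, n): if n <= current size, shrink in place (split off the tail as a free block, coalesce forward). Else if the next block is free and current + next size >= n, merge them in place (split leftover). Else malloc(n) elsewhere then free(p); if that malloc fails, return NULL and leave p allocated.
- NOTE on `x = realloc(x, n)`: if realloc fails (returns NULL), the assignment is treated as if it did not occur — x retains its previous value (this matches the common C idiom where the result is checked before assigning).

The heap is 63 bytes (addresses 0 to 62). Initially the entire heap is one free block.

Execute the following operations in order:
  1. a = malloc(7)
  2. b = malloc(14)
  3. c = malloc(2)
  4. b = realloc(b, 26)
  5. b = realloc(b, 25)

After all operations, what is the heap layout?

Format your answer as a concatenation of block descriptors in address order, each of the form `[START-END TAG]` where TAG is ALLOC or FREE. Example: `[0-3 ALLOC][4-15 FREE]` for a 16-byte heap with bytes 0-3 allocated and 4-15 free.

Op 1: a = malloc(7) -> a = 0; heap: [0-6 ALLOC][7-62 FREE]
Op 2: b = malloc(14) -> b = 7; heap: [0-6 ALLOC][7-20 ALLOC][21-62 FREE]
Op 3: c = malloc(2) -> c = 21; heap: [0-6 ALLOC][7-20 ALLOC][21-22 ALLOC][23-62 FREE]
Op 4: b = realloc(b, 26) -> b = 23; heap: [0-6 ALLOC][7-20 FREE][21-22 ALLOC][23-48 ALLOC][49-62 FREE]
Op 5: b = realloc(b, 25) -> b = 23; heap: [0-6 ALLOC][7-20 FREE][21-22 ALLOC][23-47 ALLOC][48-62 FREE]

Answer: [0-6 ALLOC][7-20 FREE][21-22 ALLOC][23-47 ALLOC][48-62 FREE]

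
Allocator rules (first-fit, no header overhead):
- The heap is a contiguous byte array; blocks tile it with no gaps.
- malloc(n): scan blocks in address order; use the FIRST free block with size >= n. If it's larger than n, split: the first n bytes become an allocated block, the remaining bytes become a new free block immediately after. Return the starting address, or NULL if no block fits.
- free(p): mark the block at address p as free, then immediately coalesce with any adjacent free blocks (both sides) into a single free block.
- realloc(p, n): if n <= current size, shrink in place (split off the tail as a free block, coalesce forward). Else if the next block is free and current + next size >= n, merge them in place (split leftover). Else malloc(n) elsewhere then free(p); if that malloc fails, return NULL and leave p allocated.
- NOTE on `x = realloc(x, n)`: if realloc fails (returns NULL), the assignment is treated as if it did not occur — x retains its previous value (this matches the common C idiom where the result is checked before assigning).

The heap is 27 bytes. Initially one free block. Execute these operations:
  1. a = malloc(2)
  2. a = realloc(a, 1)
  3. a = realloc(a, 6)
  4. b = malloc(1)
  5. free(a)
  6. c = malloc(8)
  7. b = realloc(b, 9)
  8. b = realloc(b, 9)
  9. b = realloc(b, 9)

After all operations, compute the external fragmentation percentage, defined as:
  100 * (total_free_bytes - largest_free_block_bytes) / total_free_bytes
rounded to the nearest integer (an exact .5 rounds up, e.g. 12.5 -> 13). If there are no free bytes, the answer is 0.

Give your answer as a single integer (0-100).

Answer: 30

Derivation:
Op 1: a = malloc(2) -> a = 0; heap: [0-1 ALLOC][2-26 FREE]
Op 2: a = realloc(a, 1) -> a = 0; heap: [0-0 ALLOC][1-26 FREE]
Op 3: a = realloc(a, 6) -> a = 0; heap: [0-5 ALLOC][6-26 FREE]
Op 4: b = malloc(1) -> b = 6; heap: [0-5 ALLOC][6-6 ALLOC][7-26 FREE]
Op 5: free(a) -> (freed a); heap: [0-5 FREE][6-6 ALLOC][7-26 FREE]
Op 6: c = malloc(8) -> c = 7; heap: [0-5 FREE][6-6 ALLOC][7-14 ALLOC][15-26 FREE]
Op 7: b = realloc(b, 9) -> b = 15; heap: [0-6 FREE][7-14 ALLOC][15-23 ALLOC][24-26 FREE]
Op 8: b = realloc(b, 9) -> b = 15; heap: [0-6 FREE][7-14 ALLOC][15-23 ALLOC][24-26 FREE]
Op 9: b = realloc(b, 9) -> b = 15; heap: [0-6 FREE][7-14 ALLOC][15-23 ALLOC][24-26 FREE]
Free blocks: [7 3] total_free=10 largest=7 -> 100*(10-7)/10 = 300/10 = 30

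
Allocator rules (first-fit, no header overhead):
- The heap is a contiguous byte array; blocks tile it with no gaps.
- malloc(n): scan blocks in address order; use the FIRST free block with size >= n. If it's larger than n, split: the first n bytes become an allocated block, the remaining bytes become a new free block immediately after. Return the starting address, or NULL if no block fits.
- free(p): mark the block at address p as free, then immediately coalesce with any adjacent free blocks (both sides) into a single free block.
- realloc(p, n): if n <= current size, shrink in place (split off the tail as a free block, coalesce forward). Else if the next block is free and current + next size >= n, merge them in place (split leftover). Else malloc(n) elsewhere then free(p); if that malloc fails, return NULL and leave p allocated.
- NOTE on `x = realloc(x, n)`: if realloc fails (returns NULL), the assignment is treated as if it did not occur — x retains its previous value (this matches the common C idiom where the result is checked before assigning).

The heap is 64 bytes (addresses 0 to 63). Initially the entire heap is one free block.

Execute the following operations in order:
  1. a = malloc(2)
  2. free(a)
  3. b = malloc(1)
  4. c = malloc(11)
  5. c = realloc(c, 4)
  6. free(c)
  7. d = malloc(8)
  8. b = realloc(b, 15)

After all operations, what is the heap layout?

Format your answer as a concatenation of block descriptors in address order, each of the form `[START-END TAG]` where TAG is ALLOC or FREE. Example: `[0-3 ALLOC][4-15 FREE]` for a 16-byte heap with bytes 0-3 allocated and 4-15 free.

Answer: [0-0 FREE][1-8 ALLOC][9-23 ALLOC][24-63 FREE]

Derivation:
Op 1: a = malloc(2) -> a = 0; heap: [0-1 ALLOC][2-63 FREE]
Op 2: free(a) -> (freed a); heap: [0-63 FREE]
Op 3: b = malloc(1) -> b = 0; heap: [0-0 ALLOC][1-63 FREE]
Op 4: c = malloc(11) -> c = 1; heap: [0-0 ALLOC][1-11 ALLOC][12-63 FREE]
Op 5: c = realloc(c, 4) -> c = 1; heap: [0-0 ALLOC][1-4 ALLOC][5-63 FREE]
Op 6: free(c) -> (freed c); heap: [0-0 ALLOC][1-63 FREE]
Op 7: d = malloc(8) -> d = 1; heap: [0-0 ALLOC][1-8 ALLOC][9-63 FREE]
Op 8: b = realloc(b, 15) -> b = 9; heap: [0-0 FREE][1-8 ALLOC][9-23 ALLOC][24-63 FREE]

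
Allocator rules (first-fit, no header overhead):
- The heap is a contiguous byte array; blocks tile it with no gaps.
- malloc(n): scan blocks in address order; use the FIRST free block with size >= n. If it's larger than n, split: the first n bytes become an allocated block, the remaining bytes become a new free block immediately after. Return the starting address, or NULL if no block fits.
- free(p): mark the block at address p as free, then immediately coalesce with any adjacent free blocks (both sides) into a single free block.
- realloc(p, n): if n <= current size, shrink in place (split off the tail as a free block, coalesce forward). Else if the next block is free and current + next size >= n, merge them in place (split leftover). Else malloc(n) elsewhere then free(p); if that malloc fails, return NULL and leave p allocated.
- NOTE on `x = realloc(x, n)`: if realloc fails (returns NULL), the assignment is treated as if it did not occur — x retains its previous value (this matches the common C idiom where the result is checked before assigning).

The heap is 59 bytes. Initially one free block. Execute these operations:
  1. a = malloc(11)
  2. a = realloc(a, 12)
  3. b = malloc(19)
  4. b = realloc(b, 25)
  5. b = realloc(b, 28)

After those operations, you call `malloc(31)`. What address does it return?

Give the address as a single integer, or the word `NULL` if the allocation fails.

Op 1: a = malloc(11) -> a = 0; heap: [0-10 ALLOC][11-58 FREE]
Op 2: a = realloc(a, 12) -> a = 0; heap: [0-11 ALLOC][12-58 FREE]
Op 3: b = malloc(19) -> b = 12; heap: [0-11 ALLOC][12-30 ALLOC][31-58 FREE]
Op 4: b = realloc(b, 25) -> b = 12; heap: [0-11 ALLOC][12-36 ALLOC][37-58 FREE]
Op 5: b = realloc(b, 28) -> b = 12; heap: [0-11 ALLOC][12-39 ALLOC][40-58 FREE]
malloc(31): first-fit scan over [0-11 ALLOC][12-39 ALLOC][40-58 FREE] -> NULL

Answer: NULL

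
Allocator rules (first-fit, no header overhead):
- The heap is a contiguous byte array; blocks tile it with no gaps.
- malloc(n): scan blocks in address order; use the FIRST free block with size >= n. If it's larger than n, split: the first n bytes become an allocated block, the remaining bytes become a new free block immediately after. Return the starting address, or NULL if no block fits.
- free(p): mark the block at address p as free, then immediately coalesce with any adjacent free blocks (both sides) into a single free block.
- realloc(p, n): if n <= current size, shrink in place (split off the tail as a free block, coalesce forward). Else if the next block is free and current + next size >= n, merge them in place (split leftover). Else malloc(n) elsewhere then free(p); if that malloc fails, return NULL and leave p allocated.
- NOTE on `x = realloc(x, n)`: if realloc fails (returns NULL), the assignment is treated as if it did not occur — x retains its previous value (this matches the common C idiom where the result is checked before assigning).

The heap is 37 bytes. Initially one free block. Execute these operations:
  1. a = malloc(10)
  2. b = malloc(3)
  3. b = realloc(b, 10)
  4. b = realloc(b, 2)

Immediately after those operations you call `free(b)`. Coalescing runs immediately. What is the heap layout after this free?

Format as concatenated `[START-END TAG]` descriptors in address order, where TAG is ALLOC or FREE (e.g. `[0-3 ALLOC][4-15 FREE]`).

Answer: [0-9 ALLOC][10-36 FREE]

Derivation:
Op 1: a = malloc(10) -> a = 0; heap: [0-9 ALLOC][10-36 FREE]
Op 2: b = malloc(3) -> b = 10; heap: [0-9 ALLOC][10-12 ALLOC][13-36 FREE]
Op 3: b = realloc(b, 10) -> b = 10; heap: [0-9 ALLOC][10-19 ALLOC][20-36 FREE]
Op 4: b = realloc(b, 2) -> b = 10; heap: [0-9 ALLOC][10-11 ALLOC][12-36 FREE]
free(b): b = 10 -> block [10-11 ALLOC]; mark free, coalesce with adjacent free neighbors -> [0-9 ALLOC][10-36 FREE]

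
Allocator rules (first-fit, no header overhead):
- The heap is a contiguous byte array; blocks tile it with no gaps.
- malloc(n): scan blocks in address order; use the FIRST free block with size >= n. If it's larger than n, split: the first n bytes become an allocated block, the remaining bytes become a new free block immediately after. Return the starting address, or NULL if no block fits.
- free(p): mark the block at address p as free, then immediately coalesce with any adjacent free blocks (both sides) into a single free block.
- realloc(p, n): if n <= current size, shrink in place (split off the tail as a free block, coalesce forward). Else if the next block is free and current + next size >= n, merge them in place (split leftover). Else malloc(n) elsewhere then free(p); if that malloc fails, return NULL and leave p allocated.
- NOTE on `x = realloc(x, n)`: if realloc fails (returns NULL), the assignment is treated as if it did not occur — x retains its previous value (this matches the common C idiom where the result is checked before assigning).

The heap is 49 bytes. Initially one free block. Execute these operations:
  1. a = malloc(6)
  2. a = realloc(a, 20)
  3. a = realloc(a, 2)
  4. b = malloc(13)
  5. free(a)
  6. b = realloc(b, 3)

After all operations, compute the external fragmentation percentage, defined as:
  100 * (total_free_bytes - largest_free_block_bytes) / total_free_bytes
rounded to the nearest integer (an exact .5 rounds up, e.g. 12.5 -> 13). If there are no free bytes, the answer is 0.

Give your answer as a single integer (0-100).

Op 1: a = malloc(6) -> a = 0; heap: [0-5 ALLOC][6-48 FREE]
Op 2: a = realloc(a, 20) -> a = 0; heap: [0-19 ALLOC][20-48 FREE]
Op 3: a = realloc(a, 2) -> a = 0; heap: [0-1 ALLOC][2-48 FREE]
Op 4: b = malloc(13) -> b = 2; heap: [0-1 ALLOC][2-14 ALLOC][15-48 FREE]
Op 5: free(a) -> (freed a); heap: [0-1 FREE][2-14 ALLOC][15-48 FREE]
Op 6: b = realloc(b, 3) -> b = 2; heap: [0-1 FREE][2-4 ALLOC][5-48 FREE]
Free blocks: [2 44] total_free=46 largest=44 -> 100*(46-44)/46 = 200/46 ≈ 4.348 -> rounds to 4

Answer: 4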